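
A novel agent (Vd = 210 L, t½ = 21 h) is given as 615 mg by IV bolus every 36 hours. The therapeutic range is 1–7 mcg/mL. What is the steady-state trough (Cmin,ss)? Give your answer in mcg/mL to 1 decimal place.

k = ln2/t½ = ln2/21 ≈ 0.033007 h⁻¹; fraction remaining f = e^(−kτ) = e^(−0.033007×36) ≈ 0.3048.
Single-dose peak C₀ = D/Vd = 615/210 ≈ 2.929 mcg/mL.
Steady-state trough Cmin,ss = C₀·f/(1−f) ≈ 2.929 × 0.3048/0.6952 ≈ 1.284 mcg/mL.
Trough 1.3 mcg/mL vs MEC 1 mcg/mL: adequate.

1.3 mcg/mL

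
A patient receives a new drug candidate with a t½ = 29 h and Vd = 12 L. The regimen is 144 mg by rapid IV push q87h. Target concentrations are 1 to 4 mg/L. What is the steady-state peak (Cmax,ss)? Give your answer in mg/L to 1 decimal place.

τ = 87 h = 3 half-lives, so f = (1/2)^3 = 0.125.
At steady state, R = 1/(1 − 0.125) = 8/7.
Single-dose peak C₀ = D/Vd = 144/12 = 12 mg/L.
Steady-state peak Cmax,ss = C₀·R = 12 × 8/7 ≈ 13.714 mg/L.
Peak 13.7 mg/L vs MTC 4 mg/L: exceeds toxic threshold.

13.7 mg/L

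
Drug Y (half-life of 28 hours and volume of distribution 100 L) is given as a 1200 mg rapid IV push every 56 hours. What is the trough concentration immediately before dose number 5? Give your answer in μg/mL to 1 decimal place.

f = (1/2)^(τ/t½) = (1/2)^(56/28) ≈ 0.2500.
C₀ = D/Vd = 1200/100 ≈ 12.000 μg/mL.
Before the 5th dose, 4 doses have been given. Superposition: Cmin = C₀·(f + f² + … + f^4).
≈ 12.000 × (0.2500 + 0.0625 + 0.0156 + 0.0039) ≈ 12.000 × 0.3320 ≈ 3.984 μg/mL.

4.0 μg/mL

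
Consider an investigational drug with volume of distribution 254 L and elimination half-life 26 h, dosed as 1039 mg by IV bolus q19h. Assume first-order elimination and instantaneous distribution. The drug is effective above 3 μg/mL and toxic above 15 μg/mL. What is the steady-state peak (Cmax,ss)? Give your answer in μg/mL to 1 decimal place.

τ/t½ = 19/26 ≈ 0.73077, so fraction remaining f = (1/2)^(19/26) ≈ 0.6026.
Accumulation ratio R = 1/(1 − f) ≈ 1/0.3974 ≈ 2.5164.
Each bolus raises the concentration by D/Vd = 1039/254 ≈ 4.091 μg/mL.
Steady-state peak Cmax,ss = C₀·R ≈ 4.091 × 2.5164 ≈ 10.295 μg/mL.
Peak 10.3 μg/mL vs MTC 15 μg/mL: below toxic threshold.

10.3 μg/mL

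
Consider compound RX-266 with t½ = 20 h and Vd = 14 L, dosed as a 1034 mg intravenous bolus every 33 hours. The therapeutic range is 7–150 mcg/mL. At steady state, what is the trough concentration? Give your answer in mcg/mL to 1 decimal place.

Over one 33-h interval, 33/20 ≈ 1.65 half-lives elapse, leaving f ≈ 0.3186 of each dose.
At steady state, accumulation factor R = 1/(1 − e^(−kτ)) ≈ 1.4676.
Single-dose peak C₀ = D/Vd = 1034/14 ≈ 73.857 mcg/mL.
Cmax,ss = C₀/(1 − f) ≈ 73.857/0.6814 ≈ 108.390 mcg/mL.
One interval later, Cmin,ss = Cmax,ss·e^(−kτ) ≈ 108.390 × 0.3186 ≈ 34.533 mcg/mL.
Trough 34.5 mcg/mL vs MEC 7 mcg/mL: adequate.

34.5 mcg/mL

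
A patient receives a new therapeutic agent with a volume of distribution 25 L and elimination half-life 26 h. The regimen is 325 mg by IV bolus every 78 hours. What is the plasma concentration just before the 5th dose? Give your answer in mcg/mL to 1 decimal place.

1.9 mcg/mL

f = (1/2)^(τ/t½) = (1/2)^(78/26) ≈ 0.1250.
C₀ = D/Vd = 325/25 ≈ 13.000 mcg/mL.
Before the 5th dose, 4 doses have been given. Superposition: Cmin = C₀·(f + f² + … + f^4).
≈ 13.000 × (0.1250 + 0.0156 + 0.0020 + 0.0002) ≈ 13.000 × 0.1428 ≈ 1.856 mcg/mL.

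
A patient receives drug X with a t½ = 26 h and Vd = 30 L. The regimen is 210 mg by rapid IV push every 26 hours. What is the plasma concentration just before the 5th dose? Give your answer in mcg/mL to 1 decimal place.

6.6 mcg/mL

f = (1/2)^(τ/t½) = (1/2)^(26/26) ≈ 0.5000.
C₀ = D/Vd = 210/30 ≈ 7.000 mcg/mL.
Before the 5th dose, 4 doses have been given. Superposition: Cmin = C₀·(f + f² + … + f^4).
≈ 7.000 × (0.5000 + 0.2500 + 0.1250 + 0.0625) ≈ 7.000 × 0.9375 ≈ 6.562 mcg/mL.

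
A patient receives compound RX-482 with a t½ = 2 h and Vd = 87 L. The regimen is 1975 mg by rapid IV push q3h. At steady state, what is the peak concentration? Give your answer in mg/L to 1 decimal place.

35.1 mg/L

τ/t½ = 3/2 ≈ 1.5, so fraction remaining f = (1/2)^(3/2) ≈ 0.3536.
At steady state, accumulation factor R = 1/(1 − e^(−kτ)) ≈ 1.5470.
Each bolus raises the concentration by D/Vd = 1975/87 ≈ 22.701 mg/L.
Steady-state peak Cmax,ss = C₀·R ≈ 22.701 × 1.5470 ≈ 35.118 mg/L.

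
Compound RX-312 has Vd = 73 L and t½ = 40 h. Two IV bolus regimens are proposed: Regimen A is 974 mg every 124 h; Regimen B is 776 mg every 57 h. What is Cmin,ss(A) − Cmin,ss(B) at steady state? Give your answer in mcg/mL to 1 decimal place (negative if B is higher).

-4.5 mcg/mL

Regimen A: f = (1/2)^(124/40) ≈ 0.1166; Cmin,ss = (974/73)·f/(1−f) ≈ 1.761 mcg/mL.
Regimen B: f = (1/2)^(57/40) ≈ 0.3724; Cmin,ss = (776/73)·f/(1−f) ≈ 6.308 mcg/mL.
Difference ≈ 1.761 − 6.308 ≈ -4.547 mcg/mL.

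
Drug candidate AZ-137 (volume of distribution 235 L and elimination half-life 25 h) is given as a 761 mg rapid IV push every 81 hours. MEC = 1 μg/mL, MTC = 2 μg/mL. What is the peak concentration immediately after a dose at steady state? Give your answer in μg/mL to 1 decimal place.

3.6 μg/mL

Over one 81-h interval, 81/25 ≈ 3.24 half-lives elapse, leaving f ≈ 0.1058 of each dose.
Accumulation ratio R = 1/(1 − f) ≈ 1/0.8942 ≈ 1.1183.
Single-dose peak C₀ = D/Vd = 761/235 ≈ 3.238 μg/mL.
Steady-state peak Cmax,ss = C₀·R ≈ 3.238 × 1.1183 ≈ 3.621 μg/mL.
Peak 3.6 μg/mL vs MTC 2 μg/mL: exceeds toxic threshold.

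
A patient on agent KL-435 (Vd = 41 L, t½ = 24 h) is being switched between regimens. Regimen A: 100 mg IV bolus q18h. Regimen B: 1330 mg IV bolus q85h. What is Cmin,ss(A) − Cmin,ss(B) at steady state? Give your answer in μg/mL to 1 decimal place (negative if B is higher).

Regimen A: f = (1/2)^(18/24) ≈ 0.5946; Cmin,ss = (100/41)·f/(1−f) ≈ 3.577 μg/mL.
Regimen B: f = (1/2)^(85/24) ≈ 0.0859; Cmin,ss = (1330/41)·f/(1−f) ≈ 3.048 μg/mL.
Difference ≈ 3.577 − 3.048 ≈ 0.529 μg/mL.

0.5 μg/mL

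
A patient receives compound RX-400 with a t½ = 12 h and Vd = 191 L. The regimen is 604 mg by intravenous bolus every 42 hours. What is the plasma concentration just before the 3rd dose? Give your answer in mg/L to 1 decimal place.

f = (1/2)^(τ/t½) = (1/2)^(42/12) ≈ 0.0884.
C₀ = D/Vd = 604/191 ≈ 3.162 mg/L.
Before the 3rd dose, 2 doses have been given. Superposition: Cmin = C₀·(f + f²).
≈ 3.162 × (0.0884 + 0.0078) ≈ 3.162 × 0.0962 ≈ 0.304 mg/L.

0.3 mg/L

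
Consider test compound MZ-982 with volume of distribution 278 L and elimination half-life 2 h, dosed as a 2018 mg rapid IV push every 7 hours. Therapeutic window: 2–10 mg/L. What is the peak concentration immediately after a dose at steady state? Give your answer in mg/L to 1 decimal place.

8.0 mg/L

Over one 7-h interval, 7/2 ≈ 3.5 half-lives elapse, leaving f ≈ 0.0884 of each dose.
At steady state, accumulation factor R = 1/(1 − e^(−kτ)) ≈ 1.0970.
Single-dose peak C₀ = D/Vd = 2018/278 ≈ 7.259 mg/L.
Cmax,ss = C₀/(1 − f) ≈ 7.259/0.9116 ≈ 7.963 mg/L.
Peak 8.0 mg/L vs MTC 10 mg/L: below toxic threshold.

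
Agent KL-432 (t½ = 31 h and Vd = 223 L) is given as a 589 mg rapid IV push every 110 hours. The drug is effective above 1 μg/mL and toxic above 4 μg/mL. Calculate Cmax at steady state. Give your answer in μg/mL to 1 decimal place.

τ/t½ = 110/31 ≈ 3.5484, so fraction remaining f = (1/2)^(110/31) ≈ 0.0855.
Accumulation ratio R = 1/(1 − f) ≈ 1/0.9145 ≈ 1.0935.
Single-dose peak C₀ = D/Vd = 589/223 ≈ 2.641 μg/mL.
Steady-state peak Cmax,ss = C₀·R ≈ 2.641 × 1.0935 ≈ 2.888 μg/mL.
Peak 2.9 μg/mL vs MTC 4 μg/mL: below toxic threshold.

2.9 μg/mL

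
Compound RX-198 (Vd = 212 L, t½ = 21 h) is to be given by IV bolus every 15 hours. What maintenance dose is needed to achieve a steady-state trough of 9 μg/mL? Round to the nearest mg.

τ/t½ = 15/21 ≈ 0.71429, so f = (1/2)^(15/21) ≈ 0.609507.
Cmin,ss = (D/Vd)·f/(1−f), so D = Cmin,ss·Vd·(1−f)/f.
D = 9 × 212 × (1−f)/f ≈ 9 × 212 × 0.64067 ≈ 1222.40 mg.

1222 mg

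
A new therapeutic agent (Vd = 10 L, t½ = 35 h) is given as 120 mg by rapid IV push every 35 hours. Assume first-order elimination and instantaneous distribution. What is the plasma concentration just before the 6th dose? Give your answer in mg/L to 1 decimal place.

11.6 mg/L

f = (1/2)^(τ/t½) = (1/2)^(35/35) ≈ 0.5000.
C₀ = D/Vd = 120/10 ≈ 12.000 mg/L.
Before the 6th dose, 5 doses have been given. Superposition: Cmin = C₀·(f + f² + … + f^5).
≈ 12.000 × (0.5000 + 0.2500 + 0.1250 + 0.0625 + 0.0313) ≈ 12.000 × 0.9688 ≈ 11.626 mg/L.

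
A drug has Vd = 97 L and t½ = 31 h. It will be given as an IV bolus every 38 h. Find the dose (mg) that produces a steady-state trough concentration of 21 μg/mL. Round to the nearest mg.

2727 mg

τ/t½ = 38/31 ≈ 1.2258, so f = (1/2)^(38/31) ≈ 0.427558.
Cmin,ss = (D/Vd)·f/(1−f), so D = Cmin,ss·Vd·(1−f)/f.
D = 21 × 97 × (1−f)/f ≈ 21 × 97 × 1.33886 ≈ 2727.26 mg.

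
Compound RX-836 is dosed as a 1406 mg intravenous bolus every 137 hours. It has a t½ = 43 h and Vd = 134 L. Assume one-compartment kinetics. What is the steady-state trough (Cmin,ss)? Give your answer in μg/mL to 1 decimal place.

1.3 μg/mL

k = ln2/t½ = ln2/43 ≈ 0.016120 h⁻¹; fraction remaining f = e^(−kτ) = e^(−0.016120×137) ≈ 0.1099.
Each bolus raises the concentration by D/Vd = 1406/134 ≈ 10.493 μg/mL.
Steady-state trough Cmin,ss = C₀·f/(1−f) ≈ 10.493 × 0.1099/0.8901 ≈ 1.296 μg/mL.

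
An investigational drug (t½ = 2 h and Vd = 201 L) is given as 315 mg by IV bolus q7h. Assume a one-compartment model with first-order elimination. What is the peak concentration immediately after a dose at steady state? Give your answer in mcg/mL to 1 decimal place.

Over one 7-h interval, 7/2 ≈ 3.5 half-lives elapse, leaving f ≈ 0.0884 of each dose.
At steady state, accumulation factor R = 1/(1 − e^(−kτ)) ≈ 1.0970.
Single-dose peak C₀ = D/Vd = 315/201 ≈ 1.567 mcg/mL.
Cmax,ss = C₀/(1 − f) ≈ 1.567/0.9116 ≈ 1.719 mcg/mL.

1.7 mcg/mL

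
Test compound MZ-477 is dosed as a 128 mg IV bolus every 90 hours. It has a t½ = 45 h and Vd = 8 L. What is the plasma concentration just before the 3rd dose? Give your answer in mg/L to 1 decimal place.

f = (1/2)^(τ/t½) = (1/2)^(90/45) ≈ 0.2500.
C₀ = D/Vd = 128/8 ≈ 16.000 mg/L.
Before the 3rd dose, 2 doses have been given. Superposition: Cmin = C₀·(f + f²).
≈ 16.000 × (0.2500 + 0.0625) ≈ 16.000 × 0.3125 ≈ 5.000 mg/L.

5.0 mg/L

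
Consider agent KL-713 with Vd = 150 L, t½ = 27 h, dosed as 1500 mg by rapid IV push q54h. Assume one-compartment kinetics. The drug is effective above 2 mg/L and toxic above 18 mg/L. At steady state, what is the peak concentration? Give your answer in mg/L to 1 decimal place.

τ = 54 h = 2 half-lives, so f = (1/2)^2 = 0.25.
At steady state, R = 1/(1 − 0.25) = 4/3.
Single-dose peak C₀ = D/Vd = 1500/150 = 10 mg/L.
Steady-state peak Cmax,ss = C₀·R = 10 × 4/3 ≈ 13.333 mg/L.
Peak 13.3 mg/L vs MTC 18 mg/L: below toxic threshold.

13.3 mg/L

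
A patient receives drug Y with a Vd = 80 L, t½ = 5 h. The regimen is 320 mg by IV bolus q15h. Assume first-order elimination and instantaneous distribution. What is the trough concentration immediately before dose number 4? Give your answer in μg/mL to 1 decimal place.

0.6 μg/mL

f = (1/2)^(τ/t½) = (1/2)^(15/5) ≈ 0.1250.
C₀ = D/Vd = 320/80 ≈ 4.000 μg/mL.
Before the 4th dose, 3 doses have been given. Superposition: Cmin = C₀·(f + f² + … + f^3).
≈ 4.000 × (0.1250 + 0.0156 + 0.0020) ≈ 4.000 × 0.1426 ≈ 0.570 μg/mL.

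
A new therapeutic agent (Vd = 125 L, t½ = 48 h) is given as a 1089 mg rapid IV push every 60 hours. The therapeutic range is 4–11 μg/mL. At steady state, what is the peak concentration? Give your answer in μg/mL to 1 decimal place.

15.0 μg/mL

Over one 60-h interval, 60/48 ≈ 1.25 half-lives elapse, leaving f ≈ 0.4204 of each dose.
At steady state, accumulation factor R = 1/(1 − e^(−kτ)) ≈ 1.7253.
Each bolus raises the concentration by D/Vd = 1089/125 ≈ 8.712 μg/mL.
Steady-state peak Cmax,ss = C₀·R ≈ 8.712 × 1.7253 ≈ 15.031 μg/mL.
Peak 15.0 μg/mL vs MTC 11 μg/mL: exceeds toxic threshold.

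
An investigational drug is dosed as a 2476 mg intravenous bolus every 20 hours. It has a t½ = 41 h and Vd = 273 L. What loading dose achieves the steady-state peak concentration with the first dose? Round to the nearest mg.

8630 mg

f = (1/2)^(20/41) ≈ 0.713109; accumulation ratio R = 1/(1−f) ≈ 3.48564.
Loading dose to hit Cmax,ss on first dose: D_load = D_maint·R ≈ 2476 × 3.48564 ≈ 8630.44 mg.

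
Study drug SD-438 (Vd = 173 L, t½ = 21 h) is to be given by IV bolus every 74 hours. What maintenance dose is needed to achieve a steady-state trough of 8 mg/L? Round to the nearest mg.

τ/t½ = 74/21 ≈ 3.5238, so f = (1/2)^(74/21) ≈ 0.086942.
Cmin,ss = (D/Vd)·f/(1−f), so D = Cmin,ss·Vd·(1−f)/f.
D = 8 × 173 × (1−f)/f ≈ 8 × 173 × 10.50192 ≈ 14534.66 mg.

14535 mg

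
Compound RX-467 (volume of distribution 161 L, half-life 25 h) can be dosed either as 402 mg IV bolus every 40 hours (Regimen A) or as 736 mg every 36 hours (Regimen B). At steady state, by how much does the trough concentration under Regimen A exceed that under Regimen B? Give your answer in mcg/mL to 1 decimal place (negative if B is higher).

-1.4 mcg/mL

Regimen A: f = (1/2)^(40/25) ≈ 0.3299; Cmin,ss = (402/161)·f/(1−f) ≈ 1.229 mcg/mL.
Regimen B: f = (1/2)^(36/25) ≈ 0.3686; Cmin,ss = (736/161)·f/(1−f) ≈ 2.669 mcg/mL.
Difference ≈ 1.229 − 2.669 ≈ -1.440 mcg/mL.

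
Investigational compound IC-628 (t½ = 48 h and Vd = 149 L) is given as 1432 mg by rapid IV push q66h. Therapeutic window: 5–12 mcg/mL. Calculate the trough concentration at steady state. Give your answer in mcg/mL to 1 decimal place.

Over one 66-h interval, 66/48 ≈ 1.375 half-lives elapse, leaving f ≈ 0.3856 of each dose.
Accumulation ratio R = 1/(1 − f) ≈ 1/0.6144 ≈ 1.6276.
Single-dose peak C₀ = D/Vd = 1432/149 ≈ 9.611 mcg/mL.
Steady-state peak Cmax,ss = C₀·R ≈ 9.611 × 1.6276 ≈ 15.643 mcg/mL.
One interval later, Cmin,ss = Cmax,ss·e^(−kτ) ≈ 15.643 × 0.3856 ≈ 6.032 mcg/mL.
Trough 6.0 mcg/mL vs MEC 5 mcg/mL: adequate.

6.0 mcg/mL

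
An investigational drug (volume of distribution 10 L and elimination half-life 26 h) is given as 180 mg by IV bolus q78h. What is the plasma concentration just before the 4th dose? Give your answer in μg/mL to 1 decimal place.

2.6 μg/mL

f = (1/2)^(τ/t½) = (1/2)^(78/26) ≈ 0.1250.
C₀ = D/Vd = 180/10 ≈ 18.000 μg/mL.
Before the 4th dose, 3 doses have been given. Superposition: Cmin = C₀·(f + f² + … + f^3).
≈ 18.000 × (0.1250 + 0.0156 + 0.0020) ≈ 18.000 × 0.1426 ≈ 2.567 μg/mL.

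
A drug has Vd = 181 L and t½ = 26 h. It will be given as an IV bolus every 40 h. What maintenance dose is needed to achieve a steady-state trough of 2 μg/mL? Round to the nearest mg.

τ/t½ = 40/26 ≈ 1.5385, so f = (1/2)^(40/26) ≈ 0.344252.
Cmin,ss = (D/Vd)·f/(1−f), so D = Cmin,ss·Vd·(1−f)/f.
D = 2 × 181 × (1−f)/f ≈ 2 × 181 × 1.90485 ≈ 689.56 mg.

690 mg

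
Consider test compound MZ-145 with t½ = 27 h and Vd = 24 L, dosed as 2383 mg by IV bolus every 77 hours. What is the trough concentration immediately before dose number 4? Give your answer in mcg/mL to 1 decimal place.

15.9 mcg/mL

f = (1/2)^(τ/t½) = (1/2)^(77/27) ≈ 0.1385.
C₀ = D/Vd = 2383/24 ≈ 99.292 mcg/mL.
Before the 4th dose, 3 doses have been given. Superposition: Cmin = C₀·(f + f² + … + f^3).
≈ 99.292 × (0.1385 + 0.0192 + 0.0027) ≈ 99.292 × 0.1604 ≈ 15.926 mcg/mL.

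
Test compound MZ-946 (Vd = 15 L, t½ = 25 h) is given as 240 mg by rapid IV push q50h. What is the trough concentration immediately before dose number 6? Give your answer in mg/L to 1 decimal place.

f = (1/2)^(τ/t½) = (1/2)^(50/25) ≈ 0.2500.
C₀ = D/Vd = 240/15 ≈ 16.000 mg/L.
Before the 6th dose, 5 doses have been given. Superposition: Cmin = C₀·(f + f² + … + f^5).
≈ 16.000 × (0.2500 + 0.0625 + 0.0156 + 0.0039 + 0.0010) ≈ 16.000 × 0.3330 ≈ 5.328 mg/L.

5.3 mg/L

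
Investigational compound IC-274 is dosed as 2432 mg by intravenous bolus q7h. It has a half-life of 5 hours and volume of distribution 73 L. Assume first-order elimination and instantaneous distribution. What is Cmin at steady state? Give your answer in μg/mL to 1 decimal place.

k = ln2/t½ = ln2/5 ≈ 0.138629 h⁻¹; fraction remaining f = e^(−kτ) = e^(−0.138629×7) ≈ 0.3789.
At steady state, accumulation factor R = 1/(1 − e^(−kτ)) ≈ 1.6100.
Each bolus raises the concentration by D/Vd = 2432/73 ≈ 33.315 μg/mL.
Steady-state peak Cmax,ss = C₀·R ≈ 33.315 × 1.6100 ≈ 53.637 μg/mL.
One interval later, Cmin,ss = Cmax,ss·e^(−kτ) ≈ 53.637 × 0.3789 ≈ 20.323 μg/mL.

20.3 μg/mL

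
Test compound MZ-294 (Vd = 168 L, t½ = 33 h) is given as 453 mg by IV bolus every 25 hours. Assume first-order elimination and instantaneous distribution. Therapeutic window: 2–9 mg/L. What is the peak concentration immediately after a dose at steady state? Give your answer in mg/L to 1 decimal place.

6.6 mg/L

k = ln2/t½ = ln2/33 ≈ 0.021004 h⁻¹; fraction remaining f = e^(−kτ) = e^(−0.021004×25) ≈ 0.5915.
Accumulation ratio R = 1/(1 − f) ≈ 1/0.4085 ≈ 2.4480.
Single-dose peak C₀ = D/Vd = 453/168 ≈ 2.696 mg/L.
Steady-state peak Cmax,ss = C₀·R ≈ 2.696 × 2.4480 ≈ 6.600 mg/L.
Peak 6.6 mg/L vs MTC 9 mg/L: below toxic threshold.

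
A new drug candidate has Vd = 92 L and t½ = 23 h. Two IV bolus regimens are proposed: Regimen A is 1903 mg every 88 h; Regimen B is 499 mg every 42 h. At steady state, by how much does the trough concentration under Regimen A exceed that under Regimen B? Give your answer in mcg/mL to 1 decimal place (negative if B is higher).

-0.6 mcg/mL

Regimen A: f = (1/2)^(88/23) ≈ 0.0705; Cmin,ss = (1903/92)·f/(1−f) ≈ 1.569 mcg/mL.
Regimen B: f = (1/2)^(42/23) ≈ 0.2820; Cmin,ss = (499/92)·f/(1−f) ≈ 2.130 mcg/mL.
Difference ≈ 1.569 − 2.130 ≈ -0.561 mcg/mL.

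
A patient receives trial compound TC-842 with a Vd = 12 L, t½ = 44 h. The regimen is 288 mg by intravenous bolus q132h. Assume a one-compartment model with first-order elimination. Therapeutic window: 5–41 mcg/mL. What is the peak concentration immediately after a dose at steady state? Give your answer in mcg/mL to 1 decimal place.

The dosing interval is 3 half-lives, so f = 2^(−3) = 0.125.
Accumulation ratio R = 1/(1 − f) = 1/0.875 = 8/7.
Single-dose peak C₀ = D/Vd = 288/12 = 24 mcg/mL.
Steady-state peak Cmax,ss = C₀·R = 24 × 8/7 ≈ 27.429 mcg/mL.
Peak 27.4 mcg/mL vs MTC 41 mcg/mL: below toxic threshold.

27.4 mcg/mL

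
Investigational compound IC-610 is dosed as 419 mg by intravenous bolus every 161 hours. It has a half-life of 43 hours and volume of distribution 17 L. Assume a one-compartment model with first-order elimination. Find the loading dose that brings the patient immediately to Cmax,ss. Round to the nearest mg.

f = (1/2)^(161/43) ≈ 0.074626; accumulation ratio R = 1/(1−f) ≈ 1.08064.
Loading dose to hit Cmax,ss on first dose: D_load = D_maint·R ≈ 419 × 1.08064 ≈ 452.79 mg.

453 mg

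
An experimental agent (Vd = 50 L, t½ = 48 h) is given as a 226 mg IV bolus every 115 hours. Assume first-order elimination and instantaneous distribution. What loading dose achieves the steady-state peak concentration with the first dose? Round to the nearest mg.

f = (1/2)^(115/48) ≈ 0.190013; accumulation ratio R = 1/(1−f) ≈ 1.23459.
Loading dose to hit Cmax,ss on first dose: D_load = D_maint·R ≈ 226 × 1.23459 ≈ 279.02 mg.

279 mg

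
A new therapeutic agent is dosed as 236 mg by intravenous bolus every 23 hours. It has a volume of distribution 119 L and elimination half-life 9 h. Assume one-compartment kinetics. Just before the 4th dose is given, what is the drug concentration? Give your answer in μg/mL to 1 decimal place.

f = (1/2)^(τ/t½) = (1/2)^(23/9) ≈ 0.1701.
C₀ = D/Vd = 236/119 ≈ 1.983 μg/mL.
Before the 4th dose, 3 doses have been given. Superposition: Cmin = C₀·(f + f² + … + f^3).
≈ 1.983 × (0.1701 + 0.0289 + 0.0049) ≈ 1.983 × 0.2039 ≈ 0.404 μg/mL.

0.4 μg/mL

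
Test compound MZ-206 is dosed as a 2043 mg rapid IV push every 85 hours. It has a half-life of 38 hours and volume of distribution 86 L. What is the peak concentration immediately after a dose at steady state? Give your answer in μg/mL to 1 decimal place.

Over one 85-h interval, 85/38 ≈ 2.2368 half-lives elapse, leaving f ≈ 0.2122 of each dose.
Accumulation ratio R = 1/(1 − f) ≈ 1/0.7878 ≈ 1.2694.
Single-dose peak C₀ = D/Vd = 2043/86 ≈ 23.756 μg/mL.
Steady-state peak Cmax,ss = C₀·R ≈ 23.756 × 1.2694 ≈ 30.156 μg/mL.

30.2 μg/mL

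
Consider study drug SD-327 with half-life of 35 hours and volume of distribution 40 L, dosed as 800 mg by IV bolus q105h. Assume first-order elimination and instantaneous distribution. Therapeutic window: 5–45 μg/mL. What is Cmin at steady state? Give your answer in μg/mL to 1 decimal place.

2.9 μg/mL

The dosing interval is 3 half-lives, so f = 2^(−3) = 0.125.
Accumulation ratio R = 1/(1 − f) = 1/0.875 = 8/7.
Single-dose peak C₀ = D/Vd = 800/40 = 20 μg/mL.
Steady-state peak Cmax,ss = C₀·R = 20 × 8/7 ≈ 22.857 μg/mL.
Steady-state trough Cmin,ss = Cmax,ss·f ≈ 22.857 × 0.125 ≈ 2.857 μg/mL.
Trough 2.9 μg/mL vs MEC 5 μg/mL: subtherapeutic.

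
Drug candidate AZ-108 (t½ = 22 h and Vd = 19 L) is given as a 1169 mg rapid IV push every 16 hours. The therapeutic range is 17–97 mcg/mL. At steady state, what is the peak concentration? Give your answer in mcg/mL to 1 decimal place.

Over one 16-h interval, 16/22 ≈ 0.72727 half-lives elapse, leaving f ≈ 0.6040 of each dose.
Accumulation ratio R = 1/(1 − f) ≈ 1/0.3960 ≈ 2.5253.
Single-dose peak C₀ = D/Vd = 1169/19 ≈ 61.526 mcg/mL.
Steady-state peak Cmax,ss = C₀·R ≈ 61.526 × 2.5253 ≈ 155.372 mcg/mL.
Peak 155.4 mcg/mL vs MTC 97 mcg/mL: exceeds toxic threshold.

155.4 mcg/mL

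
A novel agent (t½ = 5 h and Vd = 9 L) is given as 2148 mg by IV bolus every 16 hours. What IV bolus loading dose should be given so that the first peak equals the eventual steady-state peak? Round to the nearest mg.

f = (1/2)^(16/5) ≈ 0.108819; accumulation ratio R = 1/(1−f) ≈ 1.12211.
Loading dose to hit Cmax,ss on first dose: D_load = D_maint·R ≈ 2148 × 1.12211 ≈ 2410.29 mg.

2410 mg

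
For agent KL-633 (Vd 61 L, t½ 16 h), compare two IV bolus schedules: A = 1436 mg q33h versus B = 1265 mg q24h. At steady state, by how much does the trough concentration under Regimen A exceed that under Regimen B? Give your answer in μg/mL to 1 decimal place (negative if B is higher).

-3.9 μg/mL

Regimen A: f = (1/2)^(33/16) ≈ 0.2394; Cmin,ss = (1436/61)·f/(1−f) ≈ 7.410 μg/mL.
Regimen B: f = (1/2)^(24/16) ≈ 0.3536; Cmin,ss = (1265/61)·f/(1−f) ≈ 11.344 μg/mL.
Difference ≈ 7.410 − 11.344 ≈ -3.934 μg/mL.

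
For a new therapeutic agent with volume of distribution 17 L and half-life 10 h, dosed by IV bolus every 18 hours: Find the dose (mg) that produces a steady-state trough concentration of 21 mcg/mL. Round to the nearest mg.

886 mg

τ/t½ = 18/10 ≈ 1.8, so f = (1/2)^(18/10) ≈ 0.287175.
Cmin,ss = (D/Vd)·f/(1−f), so D = Cmin,ss·Vd·(1−f)/f.
D = 21 × 17 × (1−f)/f ≈ 21 × 17 × 2.48220 ≈ 886.15 mg.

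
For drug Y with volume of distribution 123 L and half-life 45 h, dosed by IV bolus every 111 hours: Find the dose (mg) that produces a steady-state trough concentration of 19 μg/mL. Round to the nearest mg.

10581 mg

τ/t½ = 111/45 ≈ 2.4667, so f = (1/2)^(111/45) ≈ 0.180909.
Cmin,ss = (D/Vd)·f/(1−f), so D = Cmin,ss·Vd·(1−f)/f.
D = 19 × 123 × (1−f)/f ≈ 19 × 123 × 4.52764 ≈ 10581.09 mg.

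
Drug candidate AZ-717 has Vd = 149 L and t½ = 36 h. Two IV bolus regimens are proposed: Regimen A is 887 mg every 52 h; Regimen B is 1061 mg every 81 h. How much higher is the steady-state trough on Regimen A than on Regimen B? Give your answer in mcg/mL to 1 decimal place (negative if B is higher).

1.6 mcg/mL

Regimen A: f = (1/2)^(52/36) ≈ 0.3674; Cmin,ss = (887/149)·f/(1−f) ≈ 3.457 mcg/mL.
Regimen B: f = (1/2)^(81/36) ≈ 0.2102; Cmin,ss = (1061/149)·f/(1−f) ≈ 1.895 mcg/mL.
Difference ≈ 3.457 − 1.895 ≈ 1.562 mcg/mL.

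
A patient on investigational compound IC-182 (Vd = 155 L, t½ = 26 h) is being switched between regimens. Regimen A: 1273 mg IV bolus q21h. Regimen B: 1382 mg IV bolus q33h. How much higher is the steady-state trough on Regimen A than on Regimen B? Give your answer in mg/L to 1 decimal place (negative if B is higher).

4.6 mg/L

Regimen A: f = (1/2)^(21/26) ≈ 0.5713; Cmin,ss = (1273/155)·f/(1−f) ≈ 10.945 mg/L.
Regimen B: f = (1/2)^(33/26) ≈ 0.4149; Cmin,ss = (1382/155)·f/(1−f) ≈ 6.323 mg/L.
Difference ≈ 10.945 − 6.323 ≈ 4.622 mg/L.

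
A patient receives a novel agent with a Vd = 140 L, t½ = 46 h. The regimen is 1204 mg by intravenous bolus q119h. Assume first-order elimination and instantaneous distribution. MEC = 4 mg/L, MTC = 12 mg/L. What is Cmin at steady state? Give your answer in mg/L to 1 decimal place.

1.7 mg/L

τ/t½ = 119/46 ≈ 2.587, so fraction remaining f = (1/2)^(119/46) ≈ 0.1664.
Single-dose peak C₀ = D/Vd = 1204/140 ≈ 8.600 mg/L.
Steady-state trough Cmin,ss = C₀·f/(1−f) ≈ 8.600 × 0.1664/0.8336 ≈ 1.717 mg/L.
Trough 1.7 mg/L vs MEC 4 mg/L: subtherapeutic.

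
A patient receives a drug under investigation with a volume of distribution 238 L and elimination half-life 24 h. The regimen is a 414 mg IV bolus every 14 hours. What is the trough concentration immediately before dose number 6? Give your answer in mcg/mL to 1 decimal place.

f = (1/2)^(τ/t½) = (1/2)^(14/24) ≈ 0.6674.
C₀ = D/Vd = 414/238 ≈ 1.739 mcg/mL.
Before the 6th dose, 5 doses have been given. Superposition: Cmin = C₀·(f + f² + … + f^5).
≈ 1.739 × (0.6674 + 0.4454 + 0.2973 + 0.1984 + 0.1324) ≈ 1.739 × 1.7409 ≈ 3.027 mcg/mL.

3.0 mcg/mL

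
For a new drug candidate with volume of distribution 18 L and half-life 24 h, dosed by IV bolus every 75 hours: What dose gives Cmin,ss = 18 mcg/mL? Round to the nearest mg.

τ/t½ = 75/24 ≈ 3.125, so f = (1/2)^(75/24) ≈ 0.114626.
Cmin,ss = (D/Vd)·f/(1−f), so D = Cmin,ss·Vd·(1−f)/f.
D = 18 × 18 × (1−f)/f ≈ 18 × 18 × 7.72402 ≈ 2502.58 mg.

2503 mg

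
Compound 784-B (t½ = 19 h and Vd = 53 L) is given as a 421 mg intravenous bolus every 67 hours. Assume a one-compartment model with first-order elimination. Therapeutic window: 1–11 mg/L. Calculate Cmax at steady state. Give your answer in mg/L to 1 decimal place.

8.7 mg/L

k = ln2/t½ = ln2/19 ≈ 0.036481 h⁻¹; fraction remaining f = e^(−kτ) = e^(−0.036481×67) ≈ 0.0868.
At steady state, accumulation factor R = 1/(1 − e^(−kτ)) ≈ 1.0951.
Each bolus raises the concentration by D/Vd = 421/53 ≈ 7.943 mg/L.
Steady-state peak Cmax,ss = C₀·R ≈ 7.943 × 1.0951 ≈ 8.698 mg/L.
Peak 8.7 mg/L vs MTC 11 mg/L: below toxic threshold.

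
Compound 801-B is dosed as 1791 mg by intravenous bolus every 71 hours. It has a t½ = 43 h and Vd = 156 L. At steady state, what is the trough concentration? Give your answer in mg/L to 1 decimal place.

Over one 71-h interval, 71/43 ≈ 1.6512 half-lives elapse, leaving f ≈ 0.3184 of each dose.
At steady state, accumulation factor R = 1/(1 − e^(−kτ)) ≈ 1.4671.
Each bolus raises the concentration by D/Vd = 1791/156 ≈ 11.481 mg/L.
Cmax,ss = C₀/(1 − f) ≈ 11.481/0.6816 ≈ 16.844 mg/L.
Steady-state trough Cmin,ss = Cmax,ss·f ≈ 16.844 × 0.3184 ≈ 5.363 mg/L.

5.4 mg/L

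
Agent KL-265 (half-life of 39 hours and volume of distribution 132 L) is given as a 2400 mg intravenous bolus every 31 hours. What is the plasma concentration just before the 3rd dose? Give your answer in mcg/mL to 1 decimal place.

f = (1/2)^(τ/t½) = (1/2)^(31/39) ≈ 0.5764.
C₀ = D/Vd = 2400/132 ≈ 18.182 mcg/mL.
Before the 3rd dose, 2 doses have been given. Superposition: Cmin = C₀·(f + f²).
≈ 18.182 × (0.5764 + 0.3322) ≈ 18.182 × 0.9086 ≈ 16.520 mcg/mL.

16.5 mcg/mL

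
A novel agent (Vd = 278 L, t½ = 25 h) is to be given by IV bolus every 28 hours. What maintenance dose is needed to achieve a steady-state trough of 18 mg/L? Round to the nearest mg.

τ/t½ = 28/25 ≈ 1.12, so f = (1/2)^(28/25) ≈ 0.460094.
Cmin,ss = (D/Vd)·f/(1−f), so D = Cmin,ss·Vd·(1−f)/f.
D = 18 × 278 × (1−f)/f ≈ 18 × 278 × 1.17347 ≈ 5872.04 mg.

5872 mg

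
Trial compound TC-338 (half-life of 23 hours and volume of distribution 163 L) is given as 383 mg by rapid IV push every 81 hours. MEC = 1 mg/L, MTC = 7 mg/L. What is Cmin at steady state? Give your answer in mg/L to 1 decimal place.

0.2 mg/L

k = ln2/t½ = ln2/23 ≈ 0.030137 h⁻¹; fraction remaining f = e^(−kτ) = e^(−0.030137×81) ≈ 0.0871.
At steady state, accumulation factor R = 1/(1 − e^(−kτ)) ≈ 1.0954.
Single-dose peak C₀ = D/Vd = 383/163 ≈ 2.350 mg/L.
Steady-state peak Cmax,ss = C₀·R ≈ 2.350 × 1.0954 ≈ 2.574 mg/L.
Steady-state trough Cmin,ss = Cmax,ss·f ≈ 2.574 × 0.0871 ≈ 0.224 mg/L.
Trough 0.2 mg/L vs MEC 1 mg/L: subtherapeutic.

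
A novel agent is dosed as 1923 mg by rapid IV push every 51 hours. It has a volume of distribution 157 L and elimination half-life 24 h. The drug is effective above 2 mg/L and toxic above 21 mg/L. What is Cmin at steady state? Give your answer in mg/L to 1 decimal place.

τ/t½ = 51/24 ≈ 2.125, so fraction remaining f = (1/2)^(51/24) ≈ 0.2293.
Each bolus raises the concentration by D/Vd = 1923/157 ≈ 12.248 mg/L.
Steady-state trough Cmin,ss = C₀·f/(1−f) ≈ 12.248 × 0.2293/0.7707 ≈ 3.644 mg/L.
Trough 3.6 mg/L vs MEC 2 mg/L: adequate.

3.6 mg/L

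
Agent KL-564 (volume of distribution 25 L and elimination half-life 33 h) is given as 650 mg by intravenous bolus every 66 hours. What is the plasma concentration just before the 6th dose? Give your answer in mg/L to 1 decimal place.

f = (1/2)^(τ/t½) = (1/2)^(66/33) ≈ 0.2500.
C₀ = D/Vd = 650/25 ≈ 26.000 mg/L.
Before the 6th dose, 5 doses have been given. Superposition: Cmin = C₀·(f + f² + … + f^5).
≈ 26.000 × (0.2500 + 0.0625 + 0.0156 + 0.0039 + 0.0010) ≈ 26.000 × 0.3330 ≈ 8.658 mg/L.

8.7 mg/L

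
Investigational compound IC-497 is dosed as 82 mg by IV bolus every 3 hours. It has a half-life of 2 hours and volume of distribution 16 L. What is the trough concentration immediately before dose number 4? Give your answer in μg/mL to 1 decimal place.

2.7 μg/mL

f = (1/2)^(τ/t½) = (1/2)^(3/2) ≈ 0.3536.
C₀ = D/Vd = 82/16 ≈ 5.125 μg/mL.
Before the 4th dose, 3 doses have been given. Superposition: Cmin = C₀·(f + f² + … + f^3).
≈ 5.125 × (0.3536 + 0.1250 + 0.0442) ≈ 5.125 × 0.5228 ≈ 2.679 μg/mL.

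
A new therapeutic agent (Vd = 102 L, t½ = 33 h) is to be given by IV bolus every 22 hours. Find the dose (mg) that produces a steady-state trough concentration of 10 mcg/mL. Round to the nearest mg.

τ/t½ = 22/33 ≈ 0.66667, so f = (1/2)^(22/33) ≈ 0.629961.
Cmin,ss = (D/Vd)·f/(1−f), so D = Cmin,ss·Vd·(1−f)/f.
D = 10 × 102 × (1−f)/f ≈ 10 × 102 × 0.58740 ≈ 599.15 mg.

599 mg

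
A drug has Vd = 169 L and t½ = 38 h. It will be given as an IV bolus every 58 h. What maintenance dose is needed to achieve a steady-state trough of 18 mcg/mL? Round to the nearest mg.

5720 mg

τ/t½ = 58/38 ≈ 1.5263, so f = (1/2)^(58/38) ≈ 0.347163.
Cmin,ss = (D/Vd)·f/(1−f), so D = Cmin,ss·Vd·(1−f)/f.
D = 18 × 169 × (1−f)/f ≈ 18 × 169 × 1.88049 ≈ 5720.45 mg.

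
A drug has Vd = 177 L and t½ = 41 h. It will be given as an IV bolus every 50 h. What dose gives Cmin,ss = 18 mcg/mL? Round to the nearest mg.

τ/t½ = 50/41 ≈ 1.2195, so f = (1/2)^(50/41) ≈ 0.429428.
Cmin,ss = (D/Vd)·f/(1−f), so D = Cmin,ss·Vd·(1−f)/f.
D = 18 × 177 × (1−f)/f ≈ 18 × 177 × 1.32868 ≈ 4233.17 mg.

4233 mg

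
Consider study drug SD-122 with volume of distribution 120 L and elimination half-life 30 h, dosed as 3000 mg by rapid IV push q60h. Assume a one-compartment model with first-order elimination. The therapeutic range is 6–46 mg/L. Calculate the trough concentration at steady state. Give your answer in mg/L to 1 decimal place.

8.3 mg/L

The dosing interval is 2 half-lives, so f = 2^(−2) = 0.25.
Accumulation ratio R = 1/(1 − f) = 1/0.75 = 4/3.
Single-dose peak C₀ = D/Vd = 3000/120 = 25 mg/L.
Steady-state peak Cmax,ss = C₀·R = 25 × 4/3 ≈ 33.333 mg/L.
Steady-state trough Cmin,ss = Cmax,ss·f ≈ 33.333 × 0.25 ≈ 8.333 mg/L.
Trough 8.3 mg/L vs MEC 6 mg/L: adequate.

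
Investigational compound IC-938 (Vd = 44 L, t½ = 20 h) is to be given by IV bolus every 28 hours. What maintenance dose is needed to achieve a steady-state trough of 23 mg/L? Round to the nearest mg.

1659 mg

τ/t½ = 28/20 ≈ 1.4, so f = (1/2)^(28/20) ≈ 0.378929.
Cmin,ss = (D/Vd)·f/(1−f), so D = Cmin,ss·Vd·(1−f)/f.
D = 23 × 44 × (1−f)/f ≈ 23 × 44 × 1.63902 ≈ 1658.69 mg.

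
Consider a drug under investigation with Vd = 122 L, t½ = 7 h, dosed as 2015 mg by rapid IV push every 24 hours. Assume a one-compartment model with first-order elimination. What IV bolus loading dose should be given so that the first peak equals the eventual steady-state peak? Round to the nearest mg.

f = (1/2)^(24/7) ≈ 0.092875; accumulation ratio R = 1/(1−f) ≈ 1.10238.
Loading dose to hit Cmax,ss on first dose: D_load = D_maint·R ≈ 2015 × 1.10238 ≈ 2221.30 mg.

2221 mg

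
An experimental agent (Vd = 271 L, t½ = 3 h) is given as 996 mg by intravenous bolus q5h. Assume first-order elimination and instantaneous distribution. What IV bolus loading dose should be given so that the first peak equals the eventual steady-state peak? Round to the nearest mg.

1454 mg

f = (1/2)^(5/3) ≈ 0.314980; accumulation ratio R = 1/(1−f) ≈ 1.45981.
Loading dose to hit Cmax,ss on first dose: D_load = D_maint·R ≈ 996 × 1.45981 ≈ 1453.97 mg.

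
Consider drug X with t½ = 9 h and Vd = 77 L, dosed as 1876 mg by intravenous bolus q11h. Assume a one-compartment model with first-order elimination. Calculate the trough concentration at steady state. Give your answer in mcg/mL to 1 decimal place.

18.3 mcg/mL

k = ln2/t½ = ln2/9 ≈ 0.077016 h⁻¹; fraction remaining f = e^(−kτ) = e^(−0.077016×11) ≈ 0.4286.
Each bolus raises the concentration by D/Vd = 1876/77 ≈ 24.364 mcg/mL.
Steady-state trough Cmin,ss = C₀·f/(1−f) ≈ 24.364 × 0.4286/0.5714 ≈ 18.275 mcg/mL.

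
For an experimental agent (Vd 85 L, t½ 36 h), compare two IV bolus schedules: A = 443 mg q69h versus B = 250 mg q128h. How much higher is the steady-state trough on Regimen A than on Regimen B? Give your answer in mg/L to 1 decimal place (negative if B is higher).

Regimen A: f = (1/2)^(69/36) ≈ 0.2649; Cmin,ss = (443/85)·f/(1−f) ≈ 1.878 mg/L.
Regimen B: f = (1/2)^(128/36) ≈ 0.0850; Cmin,ss = (250/85)·f/(1−f) ≈ 0.273 mg/L.
Difference ≈ 1.878 − 0.273 ≈ 1.605 mg/L.

1.6 mg/L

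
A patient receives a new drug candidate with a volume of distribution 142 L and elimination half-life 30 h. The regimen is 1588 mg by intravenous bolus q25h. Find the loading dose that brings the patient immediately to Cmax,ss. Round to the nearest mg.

f = (1/2)^(25/30) ≈ 0.561231; accumulation ratio R = 1/(1−f) ≈ 2.27910.
Loading dose to hit Cmax,ss on first dose: D_load = D_maint·R ≈ 1588 × 2.27910 ≈ 3619.21 mg.

3619 mg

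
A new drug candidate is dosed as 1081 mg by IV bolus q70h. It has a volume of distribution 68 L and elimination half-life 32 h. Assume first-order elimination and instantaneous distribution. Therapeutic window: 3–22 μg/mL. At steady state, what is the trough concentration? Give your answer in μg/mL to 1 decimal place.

4.5 μg/mL

τ/t½ = 70/32 ≈ 2.1875, so fraction remaining f = (1/2)^(70/32) ≈ 0.2195.
Each bolus raises the concentration by D/Vd = 1081/68 ≈ 15.897 μg/mL.
Steady-state trough Cmin,ss = C₀·f/(1−f) ≈ 15.897 × 0.2195/0.7805 ≈ 4.471 μg/mL.
Trough 4.5 μg/mL vs MEC 3 μg/mL: adequate.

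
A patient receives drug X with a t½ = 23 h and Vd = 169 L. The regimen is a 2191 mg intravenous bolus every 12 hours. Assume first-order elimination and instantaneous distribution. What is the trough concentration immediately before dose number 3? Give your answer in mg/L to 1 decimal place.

f = (1/2)^(τ/t½) = (1/2)^(12/23) ≈ 0.6965.
C₀ = D/Vd = 2191/169 ≈ 12.964 mg/L.
Before the 3rd dose, 2 doses have been given. Superposition: Cmin = C₀·(f + f²).
≈ 12.964 × (0.6965 + 0.4851) ≈ 12.964 × 1.1816 ≈ 15.318 mg/L.

15.3 mg/L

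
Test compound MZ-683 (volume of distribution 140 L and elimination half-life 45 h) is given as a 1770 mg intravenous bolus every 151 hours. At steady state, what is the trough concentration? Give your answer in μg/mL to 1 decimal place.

τ/t½ = 151/45 ≈ 3.3556, so fraction remaining f = (1/2)^(151/45) ≈ 0.0977.
At steady state, accumulation factor R = 1/(1 − e^(−kτ)) ≈ 1.1083.
Single-dose peak C₀ = D/Vd = 1770/140 ≈ 12.643 μg/mL.
Steady-state peak Cmax,ss = C₀·R ≈ 12.643 × 1.1083 ≈ 14.012 μg/mL.
One interval later, Cmin,ss = Cmax,ss·e^(−kτ) ≈ 14.012 × 0.0977 ≈ 1.369 μg/mL.

1.4 μg/mL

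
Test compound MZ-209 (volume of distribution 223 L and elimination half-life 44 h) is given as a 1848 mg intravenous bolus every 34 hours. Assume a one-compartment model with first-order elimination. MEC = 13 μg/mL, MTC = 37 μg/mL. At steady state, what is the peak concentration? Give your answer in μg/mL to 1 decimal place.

τ/t½ = 34/44 ≈ 0.77273, so fraction remaining f = (1/2)^(34/44) ≈ 0.5853.
At steady state, accumulation factor R = 1/(1 − e^(−kτ)) ≈ 2.4114.
Each bolus raises the concentration by D/Vd = 1848/223 ≈ 8.287 μg/mL.
Cmax,ss = C₀/(1 − f) ≈ 8.287/0.4147 ≈ 19.983 μg/mL.
Peak 20.0 μg/mL vs MTC 37 μg/mL: below toxic threshold.

20.0 μg/mL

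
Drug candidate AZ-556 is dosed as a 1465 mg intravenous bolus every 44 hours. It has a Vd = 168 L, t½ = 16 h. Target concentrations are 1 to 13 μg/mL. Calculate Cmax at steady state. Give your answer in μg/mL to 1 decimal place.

Over one 44-h interval, 44/16 ≈ 2.75 half-lives elapse, leaving f ≈ 0.1487 of each dose.
Accumulation ratio R = 1/(1 − f) ≈ 1/0.8513 ≈ 1.1747.
Each bolus raises the concentration by D/Vd = 1465/168 ≈ 8.720 μg/mL.
Steady-state peak Cmax,ss = C₀·R ≈ 8.720 × 1.1747 ≈ 10.243 μg/mL.
Peak 10.2 μg/mL vs MTC 13 μg/mL: below toxic threshold.

10.2 μg/mL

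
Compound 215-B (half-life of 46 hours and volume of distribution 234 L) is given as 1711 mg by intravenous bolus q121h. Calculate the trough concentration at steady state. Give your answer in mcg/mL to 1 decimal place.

1.4 mcg/mL

k = ln2/t½ = ln2/46 ≈ 0.015068 h⁻¹; fraction remaining f = e^(−kτ) = e^(−0.015068×121) ≈ 0.1615.
Each bolus raises the concentration by D/Vd = 1711/234 ≈ 7.312 mcg/mL.
Steady-state trough Cmin,ss = C₀·f/(1−f) ≈ 7.312 × 0.1615/0.8385 ≈ 1.408 mcg/mL.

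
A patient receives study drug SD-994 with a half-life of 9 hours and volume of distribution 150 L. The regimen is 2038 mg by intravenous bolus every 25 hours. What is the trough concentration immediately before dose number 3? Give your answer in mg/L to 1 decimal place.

f = (1/2)^(τ/t½) = (1/2)^(25/9) ≈ 0.1458.
C₀ = D/Vd = 2038/150 ≈ 13.587 mg/L.
Before the 3rd dose, 2 doses have been given. Superposition: Cmin = C₀·(f + f²).
≈ 13.587 × (0.1458 + 0.0213) ≈ 13.587 × 0.1671 ≈ 2.270 mg/L.

2.3 mg/L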